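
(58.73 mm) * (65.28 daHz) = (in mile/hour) 85.76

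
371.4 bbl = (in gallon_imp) 1.299e+04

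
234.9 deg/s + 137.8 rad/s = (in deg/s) 8130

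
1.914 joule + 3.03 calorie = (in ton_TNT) 3.487e-09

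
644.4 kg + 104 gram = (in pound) 1421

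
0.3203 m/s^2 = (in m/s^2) 0.3203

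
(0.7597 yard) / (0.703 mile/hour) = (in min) 0.03684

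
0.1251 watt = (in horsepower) 0.0001678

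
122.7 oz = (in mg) 3.478e+06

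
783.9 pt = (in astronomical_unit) 1.849e-12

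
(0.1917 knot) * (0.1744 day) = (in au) 9.933e-09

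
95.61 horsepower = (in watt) 7.13e+04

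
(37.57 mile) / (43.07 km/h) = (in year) 0.0001603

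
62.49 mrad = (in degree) 3.58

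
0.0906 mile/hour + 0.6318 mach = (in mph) 481.3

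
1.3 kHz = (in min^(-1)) 7.8e+04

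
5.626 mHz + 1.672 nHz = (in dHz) 0.05626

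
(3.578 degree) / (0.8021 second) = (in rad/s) 0.07786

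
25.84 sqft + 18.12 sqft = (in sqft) 43.96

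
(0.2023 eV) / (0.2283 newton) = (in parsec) 4.601e-36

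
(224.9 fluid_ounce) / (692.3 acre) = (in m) 2.374e-09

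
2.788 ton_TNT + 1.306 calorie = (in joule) 1.166e+10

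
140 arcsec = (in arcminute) 2.333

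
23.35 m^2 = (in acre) 0.00577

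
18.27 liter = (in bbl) 0.1149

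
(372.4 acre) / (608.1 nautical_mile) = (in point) 3793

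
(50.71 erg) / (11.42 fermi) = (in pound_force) 9.983e+07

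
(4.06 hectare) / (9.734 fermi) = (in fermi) 4.171e+33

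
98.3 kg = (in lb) 216.7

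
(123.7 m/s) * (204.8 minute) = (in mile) 944.5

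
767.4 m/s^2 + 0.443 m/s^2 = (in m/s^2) 767.8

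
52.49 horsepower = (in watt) 3.914e+04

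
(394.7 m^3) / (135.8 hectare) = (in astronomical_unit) 1.943e-15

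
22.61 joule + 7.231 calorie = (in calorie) 12.63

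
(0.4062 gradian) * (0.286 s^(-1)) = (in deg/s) 0.1046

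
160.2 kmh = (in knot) 86.5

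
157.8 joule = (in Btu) 0.1496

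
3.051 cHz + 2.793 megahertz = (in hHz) 2.793e+04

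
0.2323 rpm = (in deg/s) 1.394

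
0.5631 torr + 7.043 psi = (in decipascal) 4.863e+05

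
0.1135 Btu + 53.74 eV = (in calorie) 28.62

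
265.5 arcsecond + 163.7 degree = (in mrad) 2858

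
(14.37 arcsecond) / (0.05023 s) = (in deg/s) 0.07947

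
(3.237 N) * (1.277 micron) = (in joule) 4.134e-06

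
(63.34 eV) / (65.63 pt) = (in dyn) 4.383e-11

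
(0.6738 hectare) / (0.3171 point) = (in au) 0.0004026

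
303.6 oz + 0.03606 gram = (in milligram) 8.607e+06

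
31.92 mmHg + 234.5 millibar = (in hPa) 277.1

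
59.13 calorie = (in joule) 247.4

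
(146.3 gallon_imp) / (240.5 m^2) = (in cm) 0.2765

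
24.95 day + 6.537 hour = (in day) 25.22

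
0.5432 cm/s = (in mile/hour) 0.01215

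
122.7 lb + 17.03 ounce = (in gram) 5.614e+04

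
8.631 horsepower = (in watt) 6436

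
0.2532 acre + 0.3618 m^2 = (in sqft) 1.103e+04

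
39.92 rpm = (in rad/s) 4.18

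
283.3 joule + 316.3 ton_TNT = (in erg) 1.323e+19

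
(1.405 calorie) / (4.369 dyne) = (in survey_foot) 4.414e+05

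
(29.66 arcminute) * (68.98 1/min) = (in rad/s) 0.009919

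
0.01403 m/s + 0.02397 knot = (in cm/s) 2.636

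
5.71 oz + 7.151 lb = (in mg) 3.406e+06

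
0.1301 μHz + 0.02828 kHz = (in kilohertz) 0.02828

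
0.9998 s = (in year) 3.17e-08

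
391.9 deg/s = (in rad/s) 6.84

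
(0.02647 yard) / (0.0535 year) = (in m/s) 1.435e-08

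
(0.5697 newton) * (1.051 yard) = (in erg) 5.475e+06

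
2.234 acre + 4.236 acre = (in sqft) 2.818e+05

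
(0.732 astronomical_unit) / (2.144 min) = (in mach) 2.5e+06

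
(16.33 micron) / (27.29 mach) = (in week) 2.906e-15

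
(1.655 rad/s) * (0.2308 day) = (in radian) 3.3e+04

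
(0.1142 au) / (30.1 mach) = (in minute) 2.778e+04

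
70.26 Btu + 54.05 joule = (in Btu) 70.31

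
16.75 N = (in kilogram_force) 1.708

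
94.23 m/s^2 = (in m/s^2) 94.23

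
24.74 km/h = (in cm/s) 687.2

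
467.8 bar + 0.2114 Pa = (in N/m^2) 4.678e+07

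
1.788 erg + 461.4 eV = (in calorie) 4.273e-08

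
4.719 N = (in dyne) 4.719e+05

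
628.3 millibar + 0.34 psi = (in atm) 0.6432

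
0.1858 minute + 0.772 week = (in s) 4.669e+05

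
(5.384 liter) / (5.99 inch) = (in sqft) 0.3809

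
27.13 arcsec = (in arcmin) 0.4522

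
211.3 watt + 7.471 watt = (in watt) 218.8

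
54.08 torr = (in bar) 0.0721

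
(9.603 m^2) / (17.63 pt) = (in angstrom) 1.544e+13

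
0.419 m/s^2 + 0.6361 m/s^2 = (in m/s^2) 1.055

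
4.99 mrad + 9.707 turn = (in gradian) 3883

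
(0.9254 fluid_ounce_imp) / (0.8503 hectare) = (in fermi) 3.092e+06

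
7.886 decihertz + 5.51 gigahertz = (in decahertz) 5.51e+08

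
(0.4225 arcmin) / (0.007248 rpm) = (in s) 0.1619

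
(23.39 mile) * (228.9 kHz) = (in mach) 2.531e+07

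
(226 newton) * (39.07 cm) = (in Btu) 0.08369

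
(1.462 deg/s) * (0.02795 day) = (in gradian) 3923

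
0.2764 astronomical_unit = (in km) 4.135e+07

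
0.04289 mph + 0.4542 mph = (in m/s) 0.2222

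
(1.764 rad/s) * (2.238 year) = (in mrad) 1.245e+11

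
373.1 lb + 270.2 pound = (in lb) 643.3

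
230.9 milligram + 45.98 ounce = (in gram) 1304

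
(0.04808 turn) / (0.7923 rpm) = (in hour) 0.001011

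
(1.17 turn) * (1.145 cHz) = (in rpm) 0.8038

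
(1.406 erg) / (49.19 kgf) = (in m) 2.915e-10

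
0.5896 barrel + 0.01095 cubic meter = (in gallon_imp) 23.03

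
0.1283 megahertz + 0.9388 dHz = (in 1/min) 7.698e+06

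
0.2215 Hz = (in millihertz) 221.5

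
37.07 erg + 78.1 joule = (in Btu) 0.07402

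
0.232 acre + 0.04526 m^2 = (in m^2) 938.9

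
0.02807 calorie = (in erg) 1.174e+06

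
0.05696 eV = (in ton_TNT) 2.181e-30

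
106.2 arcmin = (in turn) 0.004917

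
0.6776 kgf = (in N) 6.645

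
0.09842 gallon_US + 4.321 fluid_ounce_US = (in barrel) 0.003147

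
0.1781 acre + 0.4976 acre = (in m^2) 2734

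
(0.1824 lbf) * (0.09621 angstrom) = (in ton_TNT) 1.866e-21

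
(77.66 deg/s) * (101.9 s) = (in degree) 7914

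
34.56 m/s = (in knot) 67.18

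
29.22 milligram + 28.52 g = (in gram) 28.55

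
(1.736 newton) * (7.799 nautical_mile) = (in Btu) 23.77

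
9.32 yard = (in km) 0.008522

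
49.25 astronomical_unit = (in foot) 2.417e+13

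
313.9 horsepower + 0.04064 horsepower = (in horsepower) 313.9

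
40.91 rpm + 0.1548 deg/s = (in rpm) 40.94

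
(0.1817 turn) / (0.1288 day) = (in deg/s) 0.005878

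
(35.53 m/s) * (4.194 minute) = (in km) 8.941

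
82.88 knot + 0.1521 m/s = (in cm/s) 4279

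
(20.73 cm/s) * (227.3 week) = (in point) 8.078e+10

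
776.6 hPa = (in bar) 0.7766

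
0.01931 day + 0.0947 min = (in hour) 0.465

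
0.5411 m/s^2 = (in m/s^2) 0.5411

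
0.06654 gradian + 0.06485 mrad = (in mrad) 1.11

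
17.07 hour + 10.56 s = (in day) 0.7114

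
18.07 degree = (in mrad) 315.4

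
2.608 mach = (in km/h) 3197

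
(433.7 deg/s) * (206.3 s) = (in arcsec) 3.221e+08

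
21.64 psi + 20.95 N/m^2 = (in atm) 1.473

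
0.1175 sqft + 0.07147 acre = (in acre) 0.07147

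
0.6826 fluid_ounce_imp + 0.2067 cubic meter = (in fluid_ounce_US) 6990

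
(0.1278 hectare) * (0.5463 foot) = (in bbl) 1338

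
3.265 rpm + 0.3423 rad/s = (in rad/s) 0.6842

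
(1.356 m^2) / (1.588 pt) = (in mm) 2.421e+06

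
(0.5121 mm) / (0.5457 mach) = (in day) 3.19e-11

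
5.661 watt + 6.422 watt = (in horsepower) 0.0162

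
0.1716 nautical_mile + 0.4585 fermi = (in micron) 3.178e+08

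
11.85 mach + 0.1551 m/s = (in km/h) 1.453e+04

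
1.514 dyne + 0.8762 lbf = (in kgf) 0.3974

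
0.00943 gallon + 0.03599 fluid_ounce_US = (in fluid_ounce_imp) 1.294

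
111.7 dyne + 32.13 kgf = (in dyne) 3.151e+07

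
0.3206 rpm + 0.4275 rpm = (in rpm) 0.7481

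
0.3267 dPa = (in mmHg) 0.000245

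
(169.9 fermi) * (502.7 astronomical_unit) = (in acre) 0.003157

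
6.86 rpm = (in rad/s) 0.7184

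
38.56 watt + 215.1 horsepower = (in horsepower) 215.2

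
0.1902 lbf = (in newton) 0.8461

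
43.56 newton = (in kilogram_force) 4.442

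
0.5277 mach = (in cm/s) 1.797e+04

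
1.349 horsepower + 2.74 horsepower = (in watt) 3049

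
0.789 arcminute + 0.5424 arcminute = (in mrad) 0.3873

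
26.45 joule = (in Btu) 0.02507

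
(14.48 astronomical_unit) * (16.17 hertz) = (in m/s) 3.503e+13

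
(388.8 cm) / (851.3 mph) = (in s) 0.01022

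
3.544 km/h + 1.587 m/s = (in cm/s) 257.1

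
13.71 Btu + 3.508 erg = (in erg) 1.446e+11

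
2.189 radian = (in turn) 0.3484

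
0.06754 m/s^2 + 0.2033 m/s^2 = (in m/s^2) 0.2708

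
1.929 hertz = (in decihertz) 19.29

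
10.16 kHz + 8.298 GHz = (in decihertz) 8.298e+10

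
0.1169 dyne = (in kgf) 1.192e-07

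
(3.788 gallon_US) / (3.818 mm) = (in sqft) 40.43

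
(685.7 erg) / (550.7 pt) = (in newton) 0.000353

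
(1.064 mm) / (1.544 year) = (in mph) 4.888e-11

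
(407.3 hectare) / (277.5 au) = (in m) 9.811e-08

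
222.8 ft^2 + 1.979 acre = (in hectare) 0.8029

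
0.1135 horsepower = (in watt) 84.64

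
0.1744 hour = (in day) 0.007267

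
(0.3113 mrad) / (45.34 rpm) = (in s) 6.556e-05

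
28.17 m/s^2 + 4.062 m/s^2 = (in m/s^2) 32.23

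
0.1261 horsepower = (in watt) 94.03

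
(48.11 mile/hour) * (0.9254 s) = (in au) 1.33e-10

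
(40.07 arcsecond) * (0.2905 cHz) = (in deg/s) 3.233e-05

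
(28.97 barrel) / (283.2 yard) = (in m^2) 0.01779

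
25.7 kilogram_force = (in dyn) 2.52e+07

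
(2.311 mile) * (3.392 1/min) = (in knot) 408.7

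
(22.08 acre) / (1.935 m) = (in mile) 28.69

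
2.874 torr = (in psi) 0.05557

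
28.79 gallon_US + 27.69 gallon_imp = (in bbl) 1.477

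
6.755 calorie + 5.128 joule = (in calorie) 7.981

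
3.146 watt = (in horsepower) 0.004219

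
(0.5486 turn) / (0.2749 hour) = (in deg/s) 0.1996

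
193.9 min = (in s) 1.163e+04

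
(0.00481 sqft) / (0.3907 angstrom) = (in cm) 1.144e+09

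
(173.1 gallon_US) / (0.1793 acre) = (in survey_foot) 0.002963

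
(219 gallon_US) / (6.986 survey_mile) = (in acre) 1.822e-08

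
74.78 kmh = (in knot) 40.38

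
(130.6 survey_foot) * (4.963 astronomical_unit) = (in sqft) 3.181e+14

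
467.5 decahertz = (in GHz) 4.675e-06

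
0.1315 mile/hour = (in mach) 0.0001726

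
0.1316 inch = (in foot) 0.01097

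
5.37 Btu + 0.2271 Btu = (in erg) 5.905e+10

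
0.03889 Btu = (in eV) 2.561e+20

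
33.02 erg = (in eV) 2.061e+13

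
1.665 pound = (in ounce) 26.64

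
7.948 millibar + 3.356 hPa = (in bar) 0.0113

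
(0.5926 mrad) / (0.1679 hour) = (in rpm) 9.362e-06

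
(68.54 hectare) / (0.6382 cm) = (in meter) 1.074e+08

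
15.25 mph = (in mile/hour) 15.25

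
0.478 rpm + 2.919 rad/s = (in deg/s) 170.1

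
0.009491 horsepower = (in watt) 7.077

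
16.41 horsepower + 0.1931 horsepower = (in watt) 1.238e+04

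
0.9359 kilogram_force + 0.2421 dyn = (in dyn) 9.178e+05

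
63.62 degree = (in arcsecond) 2.29e+05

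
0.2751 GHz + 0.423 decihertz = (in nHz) 2.751e+17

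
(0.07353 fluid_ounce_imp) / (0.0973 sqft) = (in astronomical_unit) 1.545e-15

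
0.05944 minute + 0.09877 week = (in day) 0.6914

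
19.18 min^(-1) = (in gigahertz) 3.197e-10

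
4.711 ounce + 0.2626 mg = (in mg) 1.336e+05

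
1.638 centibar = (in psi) 0.2376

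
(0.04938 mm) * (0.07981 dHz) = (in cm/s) 3.941e-05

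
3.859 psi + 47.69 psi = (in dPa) 3.554e+06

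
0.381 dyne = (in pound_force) 8.565e-07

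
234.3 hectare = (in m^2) 2.343e+06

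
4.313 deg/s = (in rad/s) 0.07528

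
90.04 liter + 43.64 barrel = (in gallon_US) 1857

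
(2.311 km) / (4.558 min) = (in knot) 16.43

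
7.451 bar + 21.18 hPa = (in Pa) 7.472e+05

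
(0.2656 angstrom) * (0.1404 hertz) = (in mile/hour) 8.342e-12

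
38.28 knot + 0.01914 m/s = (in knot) 38.32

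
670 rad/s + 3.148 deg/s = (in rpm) 6399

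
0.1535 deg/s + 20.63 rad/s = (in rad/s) 20.63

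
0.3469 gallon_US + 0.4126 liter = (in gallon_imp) 0.3796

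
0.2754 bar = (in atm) 0.2718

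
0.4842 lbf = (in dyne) 2.154e+05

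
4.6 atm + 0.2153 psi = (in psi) 67.82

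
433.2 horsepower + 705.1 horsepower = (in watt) 8.488e+05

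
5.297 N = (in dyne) 5.297e+05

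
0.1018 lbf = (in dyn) 4.528e+04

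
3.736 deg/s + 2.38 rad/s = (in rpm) 23.35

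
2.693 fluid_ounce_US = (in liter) 0.07964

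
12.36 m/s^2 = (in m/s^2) 12.36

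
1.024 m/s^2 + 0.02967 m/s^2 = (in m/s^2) 1.054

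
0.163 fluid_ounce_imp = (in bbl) 2.913e-05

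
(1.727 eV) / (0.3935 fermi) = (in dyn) 70.32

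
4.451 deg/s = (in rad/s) 0.07768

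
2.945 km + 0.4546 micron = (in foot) 9662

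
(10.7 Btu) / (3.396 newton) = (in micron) 3.324e+09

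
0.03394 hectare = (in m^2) 339.4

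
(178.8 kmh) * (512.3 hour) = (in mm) 9.16e+10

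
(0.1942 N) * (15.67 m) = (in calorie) 0.7273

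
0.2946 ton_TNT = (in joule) 1.233e+09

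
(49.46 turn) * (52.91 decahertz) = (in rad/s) 1.644e+05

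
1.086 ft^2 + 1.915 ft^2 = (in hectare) 2.788e-05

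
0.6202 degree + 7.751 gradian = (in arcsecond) 2.735e+04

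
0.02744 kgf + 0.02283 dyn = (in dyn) 2.691e+04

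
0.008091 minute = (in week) 8.027e-07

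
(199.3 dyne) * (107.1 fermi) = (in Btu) 2.023e-19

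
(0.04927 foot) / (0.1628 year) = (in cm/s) 2.925e-07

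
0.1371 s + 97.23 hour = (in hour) 97.23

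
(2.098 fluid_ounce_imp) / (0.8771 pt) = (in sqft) 2.074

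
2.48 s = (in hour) 0.0006889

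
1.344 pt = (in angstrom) 4.741e+06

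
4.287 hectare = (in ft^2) 4.614e+05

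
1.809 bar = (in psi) 26.24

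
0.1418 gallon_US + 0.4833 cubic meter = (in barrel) 3.043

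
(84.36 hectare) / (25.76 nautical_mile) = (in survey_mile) 0.01099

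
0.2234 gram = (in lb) 0.0004925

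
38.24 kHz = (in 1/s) 3.824e+04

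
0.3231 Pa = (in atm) 3.189e-06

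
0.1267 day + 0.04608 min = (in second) 1.095e+04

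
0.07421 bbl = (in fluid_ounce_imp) 415.2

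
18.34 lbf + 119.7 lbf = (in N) 614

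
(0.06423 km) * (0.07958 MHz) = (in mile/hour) 1.143e+07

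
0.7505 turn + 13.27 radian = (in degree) 1030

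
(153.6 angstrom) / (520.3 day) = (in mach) 1.003e-18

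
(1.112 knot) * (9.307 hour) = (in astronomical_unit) 1.281e-07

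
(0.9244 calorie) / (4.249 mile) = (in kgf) 5.768e-05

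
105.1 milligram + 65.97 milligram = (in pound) 0.0003771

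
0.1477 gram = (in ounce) 0.00521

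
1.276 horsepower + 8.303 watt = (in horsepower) 1.287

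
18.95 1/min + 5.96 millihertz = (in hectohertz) 0.003218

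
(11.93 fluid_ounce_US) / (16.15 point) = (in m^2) 0.06193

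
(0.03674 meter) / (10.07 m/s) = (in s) 0.003648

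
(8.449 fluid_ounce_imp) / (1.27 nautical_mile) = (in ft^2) 1.099e-06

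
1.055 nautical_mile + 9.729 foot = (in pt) 5.547e+06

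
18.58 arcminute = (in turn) 0.0008602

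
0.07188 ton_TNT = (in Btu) 2.851e+05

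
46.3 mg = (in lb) 0.0001021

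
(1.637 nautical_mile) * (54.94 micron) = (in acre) 4.116e-05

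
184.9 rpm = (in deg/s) 1109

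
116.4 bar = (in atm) 114.9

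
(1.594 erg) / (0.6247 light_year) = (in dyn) 2.697e-18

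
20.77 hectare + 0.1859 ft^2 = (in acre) 51.32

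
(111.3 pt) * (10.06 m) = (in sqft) 4.252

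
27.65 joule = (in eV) 1.726e+20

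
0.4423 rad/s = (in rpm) 4.224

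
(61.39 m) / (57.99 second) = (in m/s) 1.059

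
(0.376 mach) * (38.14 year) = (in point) 4.365e+14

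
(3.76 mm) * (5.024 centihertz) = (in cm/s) 0.01889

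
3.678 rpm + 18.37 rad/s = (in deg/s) 1075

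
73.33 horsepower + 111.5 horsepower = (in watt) 1.378e+05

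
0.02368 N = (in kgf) 0.002415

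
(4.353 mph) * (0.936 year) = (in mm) 5.744e+10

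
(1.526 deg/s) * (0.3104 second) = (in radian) 0.008267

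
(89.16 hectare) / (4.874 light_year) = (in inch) 7.612e-10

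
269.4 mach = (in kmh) 3.302e+05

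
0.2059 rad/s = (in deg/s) 11.8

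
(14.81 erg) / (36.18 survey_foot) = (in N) 1.343e-07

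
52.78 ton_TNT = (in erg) 2.208e+18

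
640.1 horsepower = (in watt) 4.773e+05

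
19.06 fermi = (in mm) 1.906e-11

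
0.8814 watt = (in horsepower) 0.001182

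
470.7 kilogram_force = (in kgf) 470.7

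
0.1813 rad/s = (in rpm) 1.731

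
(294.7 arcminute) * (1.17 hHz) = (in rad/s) 10.03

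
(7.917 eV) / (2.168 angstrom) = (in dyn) 0.0005851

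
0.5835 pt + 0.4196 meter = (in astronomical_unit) 2.806e-12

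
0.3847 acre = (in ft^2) 1.676e+04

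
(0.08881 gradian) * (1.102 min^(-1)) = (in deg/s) 0.001468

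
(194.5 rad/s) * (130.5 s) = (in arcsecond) 5.235e+09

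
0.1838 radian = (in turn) 0.02925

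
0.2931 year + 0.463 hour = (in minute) 1.541e+05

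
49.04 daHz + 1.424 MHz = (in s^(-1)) 1.424e+06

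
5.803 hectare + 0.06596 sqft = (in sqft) 6.246e+05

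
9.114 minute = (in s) 546.8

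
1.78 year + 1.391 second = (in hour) 1.559e+04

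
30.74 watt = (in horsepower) 0.04122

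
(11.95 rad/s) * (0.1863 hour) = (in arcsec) 1.653e+09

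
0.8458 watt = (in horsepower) 0.001134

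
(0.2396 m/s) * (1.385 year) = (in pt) 2.966e+10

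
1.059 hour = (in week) 0.006304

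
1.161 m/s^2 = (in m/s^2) 1.161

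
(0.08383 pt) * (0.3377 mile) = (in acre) 3.972e-06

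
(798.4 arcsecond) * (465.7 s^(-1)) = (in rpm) 17.21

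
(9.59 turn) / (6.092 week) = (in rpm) 0.0001562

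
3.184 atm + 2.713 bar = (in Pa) 5.939e+05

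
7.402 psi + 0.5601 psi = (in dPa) 5.49e+05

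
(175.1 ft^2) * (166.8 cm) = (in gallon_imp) 5969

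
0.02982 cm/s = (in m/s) 0.0002982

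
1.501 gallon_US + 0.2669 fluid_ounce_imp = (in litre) 5.689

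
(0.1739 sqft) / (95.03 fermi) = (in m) 1.7e+11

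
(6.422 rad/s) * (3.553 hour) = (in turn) 1.307e+04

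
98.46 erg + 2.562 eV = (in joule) 9.846e-06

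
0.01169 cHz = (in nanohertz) 1.169e+05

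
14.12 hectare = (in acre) 34.89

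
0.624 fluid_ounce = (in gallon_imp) 0.004059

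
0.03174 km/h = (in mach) 2.589e-05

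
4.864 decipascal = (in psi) 7.055e-05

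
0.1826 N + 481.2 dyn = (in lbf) 0.04213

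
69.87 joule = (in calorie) 16.7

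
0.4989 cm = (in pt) 14.14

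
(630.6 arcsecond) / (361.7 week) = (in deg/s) 8.007e-10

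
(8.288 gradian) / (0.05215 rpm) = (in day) 0.0002759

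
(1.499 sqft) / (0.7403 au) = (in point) 3.564e-09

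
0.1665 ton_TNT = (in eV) 4.348e+27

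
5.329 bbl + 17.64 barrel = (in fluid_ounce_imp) 1.285e+05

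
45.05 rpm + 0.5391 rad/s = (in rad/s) 5.257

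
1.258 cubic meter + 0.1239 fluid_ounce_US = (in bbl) 7.913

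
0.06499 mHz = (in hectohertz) 6.499e-07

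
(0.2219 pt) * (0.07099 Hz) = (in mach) 1.632e-08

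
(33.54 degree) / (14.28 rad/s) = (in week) 6.778e-08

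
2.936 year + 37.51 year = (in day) 1.476e+04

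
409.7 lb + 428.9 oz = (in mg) 1.98e+08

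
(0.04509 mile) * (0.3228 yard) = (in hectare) 0.002142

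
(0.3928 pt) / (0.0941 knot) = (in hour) 7.951e-07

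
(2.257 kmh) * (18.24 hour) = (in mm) 4.117e+07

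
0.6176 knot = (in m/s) 0.3177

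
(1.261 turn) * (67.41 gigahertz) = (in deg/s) 3.06e+13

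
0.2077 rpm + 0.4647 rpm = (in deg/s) 4.034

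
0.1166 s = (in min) 0.001943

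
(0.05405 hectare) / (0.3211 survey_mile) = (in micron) 1.046e+06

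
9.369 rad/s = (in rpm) 89.47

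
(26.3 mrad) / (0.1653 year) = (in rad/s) 5.045e-09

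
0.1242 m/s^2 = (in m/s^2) 0.1242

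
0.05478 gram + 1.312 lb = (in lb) 1.312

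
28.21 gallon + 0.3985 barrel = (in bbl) 1.07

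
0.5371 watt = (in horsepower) 0.0007203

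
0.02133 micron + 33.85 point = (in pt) 33.85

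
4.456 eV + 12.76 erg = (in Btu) 1.209e-09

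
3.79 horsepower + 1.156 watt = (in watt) 2827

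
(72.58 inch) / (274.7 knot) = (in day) 1.51e-07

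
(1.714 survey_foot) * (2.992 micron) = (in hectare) 1.563e-10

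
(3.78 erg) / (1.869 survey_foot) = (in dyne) 0.06635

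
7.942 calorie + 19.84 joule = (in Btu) 0.0503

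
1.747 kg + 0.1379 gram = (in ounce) 61.63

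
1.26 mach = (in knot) 834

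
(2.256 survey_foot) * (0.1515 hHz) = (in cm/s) 1042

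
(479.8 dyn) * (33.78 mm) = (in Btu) 1.536e-07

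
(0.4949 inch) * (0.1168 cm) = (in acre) 3.628e-09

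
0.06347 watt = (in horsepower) 8.511e-05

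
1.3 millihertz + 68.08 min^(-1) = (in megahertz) 1.136e-06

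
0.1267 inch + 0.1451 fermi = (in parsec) 1.043e-19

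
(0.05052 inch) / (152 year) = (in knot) 5.204e-13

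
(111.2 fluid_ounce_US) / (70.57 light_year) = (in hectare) 4.926e-25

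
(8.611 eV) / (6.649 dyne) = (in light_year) 2.193e-30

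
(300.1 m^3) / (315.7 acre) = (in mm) 0.2349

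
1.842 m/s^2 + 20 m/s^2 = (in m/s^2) 21.84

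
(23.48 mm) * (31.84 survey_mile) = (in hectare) 0.1203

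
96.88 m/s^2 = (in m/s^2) 96.88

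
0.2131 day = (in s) 1.841e+04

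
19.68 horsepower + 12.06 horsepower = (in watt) 2.367e+04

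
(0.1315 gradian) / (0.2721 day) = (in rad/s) 8.786e-08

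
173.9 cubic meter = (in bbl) 1094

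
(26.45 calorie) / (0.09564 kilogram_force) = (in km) 0.118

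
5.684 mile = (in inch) 3.601e+05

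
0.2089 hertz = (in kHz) 0.0002089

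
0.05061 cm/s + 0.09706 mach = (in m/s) 33.05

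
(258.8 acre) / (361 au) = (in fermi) 1.939e+07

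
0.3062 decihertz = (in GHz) 3.062e-11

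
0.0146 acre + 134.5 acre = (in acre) 134.5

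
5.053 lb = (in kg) 2.292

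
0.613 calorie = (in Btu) 0.002431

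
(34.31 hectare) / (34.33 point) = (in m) 2.833e+07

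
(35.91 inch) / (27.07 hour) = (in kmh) 3.369e-05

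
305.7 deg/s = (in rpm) 50.95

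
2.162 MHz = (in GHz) 0.002162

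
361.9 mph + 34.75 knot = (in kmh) 646.8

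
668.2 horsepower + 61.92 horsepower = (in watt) 5.445e+05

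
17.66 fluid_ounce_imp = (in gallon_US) 0.1326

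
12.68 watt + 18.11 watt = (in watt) 30.79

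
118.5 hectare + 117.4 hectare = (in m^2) 2.359e+06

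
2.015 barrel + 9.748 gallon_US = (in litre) 357.3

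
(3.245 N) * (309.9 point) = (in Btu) 0.0003362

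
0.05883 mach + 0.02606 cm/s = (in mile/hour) 44.81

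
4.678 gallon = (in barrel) 0.1114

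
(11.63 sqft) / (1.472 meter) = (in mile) 0.0004561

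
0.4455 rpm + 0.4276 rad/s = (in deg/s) 27.17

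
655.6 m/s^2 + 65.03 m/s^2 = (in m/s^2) 720.6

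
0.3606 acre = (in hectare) 0.1459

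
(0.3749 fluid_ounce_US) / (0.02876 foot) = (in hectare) 1.265e-07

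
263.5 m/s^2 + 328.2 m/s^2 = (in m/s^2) 591.7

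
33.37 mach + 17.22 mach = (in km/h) 6.201e+04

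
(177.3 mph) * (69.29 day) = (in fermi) 4.745e+23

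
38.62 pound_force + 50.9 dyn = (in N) 171.8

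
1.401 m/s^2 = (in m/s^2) 1.401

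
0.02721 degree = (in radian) 0.0004749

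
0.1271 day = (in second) 1.098e+04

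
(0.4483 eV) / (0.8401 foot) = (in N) 2.805e-19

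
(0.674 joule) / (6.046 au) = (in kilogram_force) 7.599e-14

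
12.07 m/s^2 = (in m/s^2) 12.07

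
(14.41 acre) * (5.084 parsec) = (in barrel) 5.754e+22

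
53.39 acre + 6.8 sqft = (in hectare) 21.61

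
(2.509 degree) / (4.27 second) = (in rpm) 0.09793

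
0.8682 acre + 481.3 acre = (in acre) 482.2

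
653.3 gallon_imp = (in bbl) 18.68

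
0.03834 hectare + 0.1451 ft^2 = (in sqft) 4127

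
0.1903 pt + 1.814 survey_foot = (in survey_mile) 0.0003436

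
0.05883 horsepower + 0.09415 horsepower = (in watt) 114.1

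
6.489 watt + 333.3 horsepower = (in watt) 2.485e+05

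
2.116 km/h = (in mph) 1.315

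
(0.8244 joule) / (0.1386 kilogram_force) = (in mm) 606.5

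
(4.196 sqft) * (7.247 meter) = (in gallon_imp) 621.4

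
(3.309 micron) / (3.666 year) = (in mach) 8.406e-17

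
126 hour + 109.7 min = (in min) 7670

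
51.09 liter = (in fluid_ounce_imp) 1798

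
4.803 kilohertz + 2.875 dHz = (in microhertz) 4.803e+09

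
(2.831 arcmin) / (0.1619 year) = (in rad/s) 1.613e-10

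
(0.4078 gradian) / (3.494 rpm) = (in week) 2.895e-08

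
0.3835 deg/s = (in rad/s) 0.006693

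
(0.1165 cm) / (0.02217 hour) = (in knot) 2.837e-05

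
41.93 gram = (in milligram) 4.193e+04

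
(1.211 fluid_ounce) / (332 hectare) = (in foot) 3.539e-11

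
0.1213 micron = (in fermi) 1.213e+08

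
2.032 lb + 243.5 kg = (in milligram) 2.444e+08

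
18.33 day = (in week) 2.619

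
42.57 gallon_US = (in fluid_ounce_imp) 5672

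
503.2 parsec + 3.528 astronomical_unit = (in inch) 6.113e+20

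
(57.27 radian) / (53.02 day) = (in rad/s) 1.25e-05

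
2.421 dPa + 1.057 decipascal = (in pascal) 0.3478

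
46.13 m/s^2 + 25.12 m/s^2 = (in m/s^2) 71.25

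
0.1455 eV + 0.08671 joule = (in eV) 5.412e+17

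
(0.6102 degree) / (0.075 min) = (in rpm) 0.0226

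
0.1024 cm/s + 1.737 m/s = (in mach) 0.005104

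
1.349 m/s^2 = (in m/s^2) 1.349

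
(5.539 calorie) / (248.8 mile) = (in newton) 5.788e-05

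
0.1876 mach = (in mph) 142.9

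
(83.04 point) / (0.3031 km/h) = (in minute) 0.005799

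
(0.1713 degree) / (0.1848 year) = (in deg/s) 2.939e-08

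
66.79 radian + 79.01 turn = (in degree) 3.227e+04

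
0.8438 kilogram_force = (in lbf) 1.86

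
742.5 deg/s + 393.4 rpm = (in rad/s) 54.16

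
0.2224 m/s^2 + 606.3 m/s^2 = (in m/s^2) 606.5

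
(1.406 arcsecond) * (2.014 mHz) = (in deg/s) 7.866e-07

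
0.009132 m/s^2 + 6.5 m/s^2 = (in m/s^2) 6.509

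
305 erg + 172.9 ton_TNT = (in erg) 7.234e+18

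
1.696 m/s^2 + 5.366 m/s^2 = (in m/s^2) 7.062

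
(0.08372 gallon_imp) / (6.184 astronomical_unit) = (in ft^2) 4.428e-15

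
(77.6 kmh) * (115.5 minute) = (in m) 1.494e+05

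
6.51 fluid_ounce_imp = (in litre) 0.185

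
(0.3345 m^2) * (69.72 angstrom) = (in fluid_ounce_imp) 8.208e-05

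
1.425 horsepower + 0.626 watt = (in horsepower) 1.426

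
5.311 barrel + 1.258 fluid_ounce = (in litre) 844.4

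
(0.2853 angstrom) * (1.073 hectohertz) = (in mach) 8.991e-12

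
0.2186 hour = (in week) 0.001301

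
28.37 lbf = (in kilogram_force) 12.87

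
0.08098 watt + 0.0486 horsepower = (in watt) 36.32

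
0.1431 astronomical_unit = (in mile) 1.33e+07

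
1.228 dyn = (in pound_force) 2.761e-06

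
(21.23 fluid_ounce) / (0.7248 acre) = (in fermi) 2.141e+08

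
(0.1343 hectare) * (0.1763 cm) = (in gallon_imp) 520.8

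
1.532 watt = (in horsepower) 0.002054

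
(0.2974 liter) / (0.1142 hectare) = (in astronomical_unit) 1.741e-18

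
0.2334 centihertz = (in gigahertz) 2.334e-12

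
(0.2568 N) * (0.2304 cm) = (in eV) 3.693e+15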